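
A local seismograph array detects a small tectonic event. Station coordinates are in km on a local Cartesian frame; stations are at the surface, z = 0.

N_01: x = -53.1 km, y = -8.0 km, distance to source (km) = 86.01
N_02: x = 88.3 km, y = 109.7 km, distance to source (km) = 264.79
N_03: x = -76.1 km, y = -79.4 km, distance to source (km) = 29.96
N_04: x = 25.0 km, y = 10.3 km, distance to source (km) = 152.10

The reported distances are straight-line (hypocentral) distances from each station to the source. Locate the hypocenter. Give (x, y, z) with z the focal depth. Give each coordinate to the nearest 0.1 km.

x ≈ -96.0 km, y ≈ -79.1 km, depth ≈ 22.4 km

Each station gives a sphere (x−x_i)² + (y−y_i)² + z² = d_i² (stations at z=0).
Subtracting the N_01 sphere from N_02 and N_03: z² cancels, leaving linear equations in x and y:
282.8 x + 235.4 y = -45768.65
-46.0 x − 142.8 y = 15712.08
Solving: x ≈ -95.994, y ≈ -79.106 km (keep extra digits for the depth step; rounded: -96.0, -79.1).
Then from the N_01 sphere: z² = 86.01² − (x + 53.1)² − (y + 8.0)² with x = -95.994, y = -79.106, so z ≈ 22.400 ≈ 22.4 km.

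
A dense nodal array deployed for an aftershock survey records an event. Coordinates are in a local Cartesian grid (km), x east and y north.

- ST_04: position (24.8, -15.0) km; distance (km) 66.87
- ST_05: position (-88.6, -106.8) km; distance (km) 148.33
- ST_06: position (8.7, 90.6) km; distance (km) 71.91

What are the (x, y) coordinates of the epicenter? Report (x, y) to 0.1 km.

Circle about each station: (x − 24.8)² + (y + 15.0)² = 66.87²; (x + 88.6)² + (y + 106.8)² = 148.33²; (x − 8.7)² + (y − 90.6)² = 71.91².
Subtracting the ST_04 equation from the ST_05 and ST_06 equations removes the quadratic terms:
-226.8 x − 183.6 y = 885.97
-32.2 x + 211.2 y = 6744.56
Solving the 2×2 system: x ≈ -26.5, y ≈ 27.9 km.

x ≈ -26.5 km, y ≈ 27.9 km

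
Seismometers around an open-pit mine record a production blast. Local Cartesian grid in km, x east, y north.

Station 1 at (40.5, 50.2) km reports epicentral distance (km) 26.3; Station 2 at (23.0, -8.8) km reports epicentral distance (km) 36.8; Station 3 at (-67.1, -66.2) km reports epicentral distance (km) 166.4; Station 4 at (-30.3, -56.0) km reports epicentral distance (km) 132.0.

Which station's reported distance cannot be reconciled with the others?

Solve using three stations at a time. Using Station 1, Station 3, Station 4 (subtract circle equations pairwise → linear system) gives (x, y) ≈ (63.6, 36.9).
Distances from that point to each station vs reported:
  Station 1: calculated 26.7 vs reported 26.3 → residual 0.4 km
  Station 2: calculated 61.1 vs reported 36.8 → residual 24.3 km
  Station 3: calculated 166.5 vs reported 166.4 → residual 0.1 km
  Station 4: calculated 132.1 vs reported 132.0 → residual 0.1 km
Station 1, Station 3, Station 4 are mutually consistent (residuals ≈ 0); Station 2 is off by 24.3 km.

Station 2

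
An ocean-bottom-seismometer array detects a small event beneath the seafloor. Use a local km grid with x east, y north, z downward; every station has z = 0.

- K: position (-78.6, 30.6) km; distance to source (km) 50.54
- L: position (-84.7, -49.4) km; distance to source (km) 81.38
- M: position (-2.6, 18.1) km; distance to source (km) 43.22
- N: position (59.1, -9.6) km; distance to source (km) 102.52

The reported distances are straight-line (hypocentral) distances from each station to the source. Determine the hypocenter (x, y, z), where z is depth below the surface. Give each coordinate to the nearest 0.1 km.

Each station gives a sphere (x−x_i)² + (y−y_i)² + z² = d_i² (stations at z=0).
Subtracting the K sphere from L and M: z² cancels, leaving linear equations in x and y:
-12.2 x − 160.0 y = -1568.28
152.0 x − 25.0 y = -6093.63
Solving: x ≈ -38.001, y ≈ 12.699 km (keep extra digits for the depth step; rounded: -38.0, 12.7).
Then from the K sphere: z² = 50.54² − (x + 78.6)² − (y − 30.6)² with x = -38.001, y = 12.699, so z ≈ 24.198 ≈ 24.2 km.
Check against N (with the unrounded solution): distance 102.53 ≈ 102.52 km. ✓

x ≈ -38.0 km, y ≈ 12.7 km, depth ≈ 24.2 km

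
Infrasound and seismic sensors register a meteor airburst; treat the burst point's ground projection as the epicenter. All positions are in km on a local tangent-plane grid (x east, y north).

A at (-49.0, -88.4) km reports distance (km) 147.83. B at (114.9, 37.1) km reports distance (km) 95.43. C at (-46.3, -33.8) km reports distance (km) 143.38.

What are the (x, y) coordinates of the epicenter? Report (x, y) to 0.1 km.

(95.3, -56.3)

Circle about each station: (x + 49.0)² + (y + 88.4)² = 147.83²; (x − 114.9)² + (y − 37.1)² = 95.43²; (x + 46.3)² + (y + 33.8)² = 143.38².
Subtracting the A equation from the B and C equations removes the quadratic terms:
327.8 x + 251.0 y = 17109.68
5.4 x + 109.2 y = -5633.55
Solving the 2×2 system: x ≈ 95.3, y ≈ -56.3 km.
Check against A (with the unrounded x, y): √((x + 49.0)²+(y + 88.4)²) = 147.83 ≈ 147.83 km. ✓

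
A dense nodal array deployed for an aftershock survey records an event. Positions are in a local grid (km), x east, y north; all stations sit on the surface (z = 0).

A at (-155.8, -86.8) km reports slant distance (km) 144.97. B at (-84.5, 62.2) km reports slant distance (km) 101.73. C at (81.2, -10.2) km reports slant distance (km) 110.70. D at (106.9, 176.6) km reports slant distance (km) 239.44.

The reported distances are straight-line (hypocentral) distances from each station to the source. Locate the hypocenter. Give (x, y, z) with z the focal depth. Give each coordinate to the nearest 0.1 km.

Each station gives a sphere (x−x_i)² + (y−y_i)² + z² = d_i² (stations at z=0).
Subtracting the A sphere from B and C: z² cancels, leaving linear equations in x and y:
142.6 x + 298.0 y = -10131.48
474.0 x + 153.2 y = -16348.59
Solving: x ≈ -27.802, y ≈ -20.694 km (keep extra digits for the depth step; rounded: -27.8, -20.7).
Then from the A sphere: z² = 144.97² − (x + 155.8)² − (y + 86.8)² with x = -27.802, y = -20.694, so z ≈ 16.211 ≈ 16.2 km.
Check against D (with the unrounded solution): distance 239.44 ≈ 239.44 km. ✓

x ≈ -27.8 km, y ≈ -20.7 km, depth ≈ 16.2 km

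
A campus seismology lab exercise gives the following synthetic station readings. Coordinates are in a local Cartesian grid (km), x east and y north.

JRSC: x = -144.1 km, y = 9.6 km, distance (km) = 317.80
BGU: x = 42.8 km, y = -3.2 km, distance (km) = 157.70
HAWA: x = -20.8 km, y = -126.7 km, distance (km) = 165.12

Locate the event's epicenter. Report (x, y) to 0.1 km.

x ≈ 144.3 km, y ≈ -123.9 km

Circle about each station: (x + 144.1)² + (y − 9.6)² = 317.80²; (x − 42.8)² + (y + 3.2)² = 157.70²; (x + 20.8)² + (y + 126.7)² = 165.12².
Subtracting pairs of circle equations eliminates x²+y² and gives linear equations (the radical axes):
373.8 x − 25.6 y = 57112.66
246.6 x − 272.6 y = 69360.79
Solving the 2×2 system: x ≈ 144.3, y ≈ -123.9 km.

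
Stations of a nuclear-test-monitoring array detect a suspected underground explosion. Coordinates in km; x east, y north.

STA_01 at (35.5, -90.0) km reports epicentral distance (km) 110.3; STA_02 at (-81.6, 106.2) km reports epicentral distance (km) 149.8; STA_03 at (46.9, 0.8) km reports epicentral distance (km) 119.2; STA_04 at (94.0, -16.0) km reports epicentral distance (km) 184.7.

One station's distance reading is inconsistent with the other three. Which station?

Solve using three stations at a time. Using STA_01, STA_02, STA_03 (subtract circle equations pairwise → linear system) gives (x, y) ≈ (-64.2, -42.6).
Distances from that point to each station vs reported:
  STA_01: calculated 110.4 vs reported 110.3 → residual 0.1 km
  STA_02: calculated 149.8 vs reported 149.8 → residual 0.0 km
  STA_03: calculated 119.2 vs reported 119.2 → residual 0.0 km
  STA_04: calculated 160.4 vs reported 184.7 → residual 24.3 km
STA_01, STA_02, STA_03 are mutually consistent (residuals ≈ 0); STA_04 is off by 24.3 km.

STA_04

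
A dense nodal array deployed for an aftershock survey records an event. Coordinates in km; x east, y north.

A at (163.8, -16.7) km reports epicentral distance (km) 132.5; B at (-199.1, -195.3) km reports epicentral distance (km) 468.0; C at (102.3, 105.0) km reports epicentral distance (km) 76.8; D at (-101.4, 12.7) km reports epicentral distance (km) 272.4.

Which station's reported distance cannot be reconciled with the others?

C

Solve using three stations at a time. Using A, B, D (subtract circle equations pairwise → linear system) gives (x, y) ≈ (151.0, 115.3).
Distances from that point to each station vs reported:
  A: calculated 132.6 vs reported 132.5 → residual 0.1 km
  B: calculated 468.0 vs reported 468.0 → residual 0.0 km
  C: calculated 49.8 vs reported 76.8 → residual 27.0 km
  D: calculated 272.5 vs reported 272.4 → residual 0.1 km
A, B, D are mutually consistent (residuals ≈ 0); C is off by 27.0 km.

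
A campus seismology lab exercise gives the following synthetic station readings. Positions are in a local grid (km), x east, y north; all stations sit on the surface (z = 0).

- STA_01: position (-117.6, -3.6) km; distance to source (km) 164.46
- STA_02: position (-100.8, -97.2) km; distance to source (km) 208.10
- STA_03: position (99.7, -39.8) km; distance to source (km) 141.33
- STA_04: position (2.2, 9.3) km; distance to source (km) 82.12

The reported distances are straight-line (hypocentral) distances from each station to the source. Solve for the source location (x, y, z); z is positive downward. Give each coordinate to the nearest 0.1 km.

Each station gives a sphere (x−x_i)² + (y−y_i)² + z² = d_i² (stations at z=0).
Subtracting the STA_01 sphere from STA_02 and STA_03: z² cancels, leaving linear equations in x and y:
33.6 x − 187.2 y = -10492.76
434.6 x − 72.4 y = 4754.33
Solving: x ≈ 20.902, y ≈ 59.803 km (keep extra digits for the depth step; rounded: 20.9, 59.8).
Then from the STA_01 sphere: z² = 164.46² − (x + 117.6)² − (y + 3.6)² with x = 20.902, y = 59.803, so z ≈ 62.003 ≈ 62.0 km.

(20.9, 59.8, 62.0)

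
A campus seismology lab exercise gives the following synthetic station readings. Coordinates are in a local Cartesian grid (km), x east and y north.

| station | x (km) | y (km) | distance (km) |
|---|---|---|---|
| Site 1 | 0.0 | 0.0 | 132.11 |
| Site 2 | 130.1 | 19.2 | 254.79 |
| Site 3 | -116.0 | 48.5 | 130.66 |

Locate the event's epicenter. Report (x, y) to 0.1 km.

(-103.9, -81.6)

Circle about each station: x² + y² = 132.11²; (x − 130.1)² + (y − 19.2)² = 254.79²; (x + 116.0)² + (y − 48.5)² = 130.66².
Subtracting the Site 1 equation from the Site 2 and Site 3 equations removes the quadratic terms:
260.2 x + 38.4 y = -30170.24
-232.0 x + 97.0 y = 16189.27
Solving the 2×2 system: x ≈ -103.9, y ≈ -81.6 km.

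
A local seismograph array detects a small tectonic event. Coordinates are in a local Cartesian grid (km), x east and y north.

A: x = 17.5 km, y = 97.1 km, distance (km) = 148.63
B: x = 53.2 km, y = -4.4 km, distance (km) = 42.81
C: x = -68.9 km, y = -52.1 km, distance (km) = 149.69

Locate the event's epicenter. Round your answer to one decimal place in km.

x ≈ 80.1 km, y ≈ -37.7 km

Circle about each station: (x − 17.5)² + (y − 97.1)² = 148.63²; (x − 53.2)² + (y + 4.4)² = 42.81²; (x + 68.9)² + (y + 52.1)² = 149.69².
Subtracting pairs of circle equations eliminates x²+y² and gives linear equations (the radical axes):
71.4 x − 203.0 y = 13373.12
-172.8 x − 298.4 y = -2589.26
Solving the 2×2 system: x ≈ 80.1, y ≈ -37.7 km.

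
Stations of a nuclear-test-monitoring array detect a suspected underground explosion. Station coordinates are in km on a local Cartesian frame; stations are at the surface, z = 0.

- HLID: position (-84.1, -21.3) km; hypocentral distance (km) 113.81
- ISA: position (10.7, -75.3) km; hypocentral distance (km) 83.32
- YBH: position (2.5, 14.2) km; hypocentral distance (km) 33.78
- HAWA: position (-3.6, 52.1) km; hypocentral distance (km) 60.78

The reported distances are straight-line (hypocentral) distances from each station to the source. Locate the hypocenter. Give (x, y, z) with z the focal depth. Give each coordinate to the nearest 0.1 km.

Each station gives a sphere (x−x_i)² + (y−y_i)² + z² = d_i² (stations at z=0).
Subtracting the HLID sphere from ISA and YBH: z² cancels, leaving linear equations in x and y:
189.6 x − 108.0 y = 4268.57
173.2 x + 71.0 y = 4493.02
Solving: x ≈ 24.507, y ≈ 3.499 km (keep extra digits for the depth step; rounded: 24.5, 3.5).
Then from the HLID sphere: z² = 113.81² − (x + 84.1)² − (y + 21.3)² with x = 24.507, y = 3.499, so z ≈ 23.286 ≈ 23.3 km.
Check against HAWA (with the unrounded solution): distance 60.78 ≈ 60.78 km. ✓

(24.5, 3.5, 23.3)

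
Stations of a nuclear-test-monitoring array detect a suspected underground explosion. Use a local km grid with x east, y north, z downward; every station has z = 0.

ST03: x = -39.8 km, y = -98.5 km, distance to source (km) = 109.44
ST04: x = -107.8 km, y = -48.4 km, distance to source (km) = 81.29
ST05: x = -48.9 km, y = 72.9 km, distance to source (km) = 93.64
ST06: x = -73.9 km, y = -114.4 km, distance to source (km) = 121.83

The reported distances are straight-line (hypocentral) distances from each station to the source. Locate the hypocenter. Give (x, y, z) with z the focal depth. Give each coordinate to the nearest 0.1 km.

(-62.4, -4.4, 51.1)

Each station gives a sphere (x−x_i)² + (y−y_i)² + z² = d_i² (stations at z=0).
Subtracting the ST03 sphere from ST04 and ST05: z² cancels, leaving linear equations in x and y:
-136.0 x + 100.2 y = 8046.16
-18.2 x + 342.8 y = -372.01
Solving: x ≈ -62.403, y ≈ -4.398 km (keep extra digits for the depth step; rounded: -62.4, -4.4).
Then from the ST03 sphere: z² = 109.44² − (x + 39.8)² − (y + 98.5)² with x = -62.403, y = -4.398, so z ≈ 51.098 ≈ 51.1 km.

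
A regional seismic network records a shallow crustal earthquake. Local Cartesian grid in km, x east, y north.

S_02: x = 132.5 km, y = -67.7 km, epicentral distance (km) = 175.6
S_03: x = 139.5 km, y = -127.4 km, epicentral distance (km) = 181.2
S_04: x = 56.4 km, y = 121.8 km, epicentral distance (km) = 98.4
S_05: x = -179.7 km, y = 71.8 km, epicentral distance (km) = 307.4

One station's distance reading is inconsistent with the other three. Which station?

S_02

Solve using three stations at a time. Using S_03, S_04, S_05 (subtract circle equations pairwise → linear system) gives (x, y) ≈ (127.2, 53.4).
Distances from that point to each station vs reported:
  S_02: calculated 121.2 vs reported 175.6 → residual 54.4 km
  S_03: calculated 181.2 vs reported 181.2 → residual 0.0 km
  S_04: calculated 98.4 vs reported 98.4 → residual 0.0 km
  S_05: calculated 307.4 vs reported 307.4 → residual 0.0 km
S_03, S_04, S_05 are mutually consistent (residuals ≈ 0); S_02 is off by 54.4 km.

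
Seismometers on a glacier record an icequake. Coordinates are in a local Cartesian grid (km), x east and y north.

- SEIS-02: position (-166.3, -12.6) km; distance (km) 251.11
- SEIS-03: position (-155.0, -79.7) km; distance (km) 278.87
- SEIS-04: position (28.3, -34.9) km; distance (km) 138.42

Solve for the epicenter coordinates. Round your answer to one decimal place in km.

Circle about each station: (x + 166.3)² + (y + 12.6)² = 251.11²; (x + 155.0)² + (y + 79.7)² = 278.87²; (x − 28.3)² + (y + 34.9)² = 138.42².
Subtracting the SEIS-02 equation from the SEIS-03 and SEIS-04 equations removes the quadratic terms:
22.6 x − 134.2 y = -12149.60
389.2 x − 44.6 y = 18100.59
Solving the 2×2 system: x ≈ 58.0, y ≈ 100.3 km.
Check against SEIS-02 (with the unrounded x, y): √((x + 166.3)²+(y + 12.6)²) = 251.11 ≈ 251.11 km. ✓

x ≈ 58.0 km, y ≈ 100.3 km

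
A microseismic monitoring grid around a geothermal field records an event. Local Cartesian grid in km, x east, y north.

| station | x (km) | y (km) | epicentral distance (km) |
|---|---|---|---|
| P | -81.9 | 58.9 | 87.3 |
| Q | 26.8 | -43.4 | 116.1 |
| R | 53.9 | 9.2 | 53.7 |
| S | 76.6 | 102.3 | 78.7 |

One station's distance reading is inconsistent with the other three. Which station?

Solve using three stations at a time. Using P, Q, S (subtract circle equations pairwise → linear system) gives (x, y) ≈ (4.6, 70.5).
Distances from that point to each station vs reported:
  P: calculated 87.3 vs reported 87.3 → residual 0.0 km
  Q: calculated 116.1 vs reported 116.1 → residual 0.0 km
  R: calculated 78.7 vs reported 53.7 → residual 25.0 km
  S: calculated 78.7 vs reported 78.7 → residual 0.0 km
P, Q, S are mutually consistent (residuals ≈ 0); R is off by 25.0 km.

R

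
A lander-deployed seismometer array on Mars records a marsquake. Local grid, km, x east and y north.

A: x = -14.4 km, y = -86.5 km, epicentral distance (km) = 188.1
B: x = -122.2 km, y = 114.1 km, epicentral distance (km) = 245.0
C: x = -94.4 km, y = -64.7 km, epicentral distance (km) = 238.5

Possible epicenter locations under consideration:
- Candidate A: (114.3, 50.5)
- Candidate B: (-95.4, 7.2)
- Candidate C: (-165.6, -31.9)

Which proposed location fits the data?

For each candidate, compare |candidate − station| to the reported distance:
Candidate A: residuals A 0.1, B 0.1, C 0.1 → max 0.1 km
Candidate B: residuals A 64.2, B 134.8, C 166.6 → max 166.6 km
Candidate C: residuals A 27.3, B 92.7, C 160.1 → max 160.1 km
Only Candidate A has all residuals ≈ 0.

Candidate A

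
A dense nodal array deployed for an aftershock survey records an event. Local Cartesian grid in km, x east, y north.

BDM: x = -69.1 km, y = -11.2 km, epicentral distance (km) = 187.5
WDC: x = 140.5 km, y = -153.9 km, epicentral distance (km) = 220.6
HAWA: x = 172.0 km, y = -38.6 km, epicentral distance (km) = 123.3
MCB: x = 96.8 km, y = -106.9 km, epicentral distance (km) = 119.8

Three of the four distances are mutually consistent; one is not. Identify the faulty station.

MCB

Solve using three stations at a time. Using BDM, WDC, HAWA (subtract circle equations pairwise → linear system) gives (x, y) ≈ (102.9, 63.4).
Distances from that point to each station vs reported:
  BDM: calculated 187.5 vs reported 187.5 → residual 0.0 km
  WDC: calculated 220.6 vs reported 220.6 → residual 0.0 km
  HAWA: calculated 123.3 vs reported 123.3 → residual 0.0 km
  MCB: calculated 170.4 vs reported 119.8 → residual 50.6 km
BDM, WDC, HAWA are mutually consistent (residuals ≈ 0); MCB is off by 50.6 km.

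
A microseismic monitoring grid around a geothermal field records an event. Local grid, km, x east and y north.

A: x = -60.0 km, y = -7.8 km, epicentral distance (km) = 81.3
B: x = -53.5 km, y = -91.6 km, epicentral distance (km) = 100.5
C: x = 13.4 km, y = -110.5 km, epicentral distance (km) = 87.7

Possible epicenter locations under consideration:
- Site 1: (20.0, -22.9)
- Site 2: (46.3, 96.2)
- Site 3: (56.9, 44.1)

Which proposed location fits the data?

For each candidate, compare |candidate − station| to the reported distance:
Site 1: residuals A 0.1, B 0.1, C 0.1 → max 0.1 km
Site 2: residuals A 67.4, B 112.2, C 121.6 → max 121.6 km
Site 3: residuals A 46.6, B 74.4, C 72.9 → max 74.4 km
Only Site 1 has all residuals ≈ 0.

Site 1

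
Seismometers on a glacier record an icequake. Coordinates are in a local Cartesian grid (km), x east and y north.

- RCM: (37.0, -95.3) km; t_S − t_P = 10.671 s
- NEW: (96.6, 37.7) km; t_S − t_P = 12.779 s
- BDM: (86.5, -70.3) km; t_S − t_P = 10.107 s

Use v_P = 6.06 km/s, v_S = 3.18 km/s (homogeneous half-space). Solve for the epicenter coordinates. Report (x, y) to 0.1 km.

37.3 km east, -23.9 km north

Distance from S−P lag: d = Δt · v_P v_S / (v_P − v_S) = Δt · (6.06·3.18)/(6.06−3.18) ≈ 6.6913·Δt.
So d_RCM = 71.40, d_NEW = 85.51, d_BDM = 67.63 km.
Circle about each station: (x − 37.0)² + (y + 95.3)² = 71.40²; (x − 96.6)² + (y − 37.7)² = 85.51²; (x − 86.5)² + (y + 70.3)² = 67.63².
Subtracting the RCM equation from the NEW and BDM equations removes the quadratic terms:
119.2 x + 266.0 y = -1912.24
99.0 x + 50.0 y = 2497.39
Solving the 2×2 system: x ≈ 37.3, y ≈ -23.9 km.
Check against RCM (with the unrounded x, y): √((x − 37.0)²+(y + 95.3)²) = 71.40 ≈ 71.40 km. ✓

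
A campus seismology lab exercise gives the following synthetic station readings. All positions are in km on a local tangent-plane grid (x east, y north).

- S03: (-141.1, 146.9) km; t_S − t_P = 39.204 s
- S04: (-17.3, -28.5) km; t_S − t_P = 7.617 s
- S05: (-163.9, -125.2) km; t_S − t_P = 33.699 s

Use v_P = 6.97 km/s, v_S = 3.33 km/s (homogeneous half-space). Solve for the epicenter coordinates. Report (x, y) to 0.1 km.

30.9 km east, -34.5 km north

Distance from S−P lag: d = Δt · v_P v_S / (v_P − v_S) = Δt · (6.97·3.33)/(6.97−3.33) ≈ 6.3764·Δt.
So d_S03 = 249.98, d_S04 = 48.57, d_S05 = 214.88 km.
Circle about each station: (x + 141.1)² + (y − 146.9)² = 249.98²; (x + 17.3)² + (y + 28.5)² = 48.57²; (x + 163.9)² + (y + 125.2)² = 214.88².
Subtracting the S03 equation from the S04 and S05 equations removes the quadratic terms:
247.6 x − 350.8 y = 19753.68
-45.6 x − 544.2 y = 17366.02
Solving the 2×2 system: x ≈ 30.9, y ≈ -34.5 km.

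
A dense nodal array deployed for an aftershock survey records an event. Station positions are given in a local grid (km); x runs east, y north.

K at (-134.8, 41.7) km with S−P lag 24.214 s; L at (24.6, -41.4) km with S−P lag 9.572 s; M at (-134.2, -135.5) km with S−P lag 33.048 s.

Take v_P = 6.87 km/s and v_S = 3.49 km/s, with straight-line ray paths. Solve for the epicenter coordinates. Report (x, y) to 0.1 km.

Distance from S−P lag: d = Δt · v_P v_S / (v_P − v_S) = Δt · (6.87·3.49)/(6.87−3.49) ≈ 7.0936·Δt.
So d_K = 171.76, d_L = 67.90, d_M = 234.43 km.
Circle about each station: (x + 134.8)² + (y − 41.7)² = 171.76²; (x − 24.6)² + (y + 41.4)² = 67.90²; (x + 134.2)² + (y + 135.5)² = 234.43².
Subtracting the K equation from the L and M equations removes the quadratic terms:
318.8 x − 166.2 y = 7300.28
1.2 x − 354.4 y = -8995.97
Solving the 2×2 system: x ≈ 36.2, y ≈ 25.5 km.

36.2 km east, 25.5 km north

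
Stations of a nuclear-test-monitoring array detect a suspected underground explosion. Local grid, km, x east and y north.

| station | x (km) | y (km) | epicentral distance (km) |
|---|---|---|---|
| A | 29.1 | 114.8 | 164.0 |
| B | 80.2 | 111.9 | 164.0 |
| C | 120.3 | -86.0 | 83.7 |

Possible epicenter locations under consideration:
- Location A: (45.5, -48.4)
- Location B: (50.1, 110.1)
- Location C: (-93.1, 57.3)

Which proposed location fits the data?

Location A

For each candidate, compare |candidate − station| to the reported distance:
Location A: residuals A 0.0, B 0.0, C 0.0 → max 0.0 km
Location B: residuals A 142.5, B 133.8, C 124.6 → max 142.5 km
Location C: residuals A 28.9, B 17.7, C 173.3 → max 173.3 km
Only Location A has all residuals ≈ 0.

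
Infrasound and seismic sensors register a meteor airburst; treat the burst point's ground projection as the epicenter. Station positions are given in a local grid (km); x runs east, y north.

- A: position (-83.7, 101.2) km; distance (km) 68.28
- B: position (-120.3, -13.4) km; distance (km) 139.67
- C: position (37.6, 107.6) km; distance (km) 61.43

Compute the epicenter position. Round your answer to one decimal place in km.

Circle about each station: (x + 83.7)² + (y − 101.2)² = 68.28²; (x + 120.3)² + (y + 13.4)² = 139.67²; (x − 37.6)² + (y − 107.6)² = 61.43².
Subtracting pairs of circle equations eliminates x²+y² and gives linear equations (the radical axes):
-73.2 x − 229.2 y = -17441.03
242.6 x + 12.8 y = -3367.10
Solving the 2×2 system: x ≈ -18.2, y ≈ 81.9 km.

(-18.2, 81.9)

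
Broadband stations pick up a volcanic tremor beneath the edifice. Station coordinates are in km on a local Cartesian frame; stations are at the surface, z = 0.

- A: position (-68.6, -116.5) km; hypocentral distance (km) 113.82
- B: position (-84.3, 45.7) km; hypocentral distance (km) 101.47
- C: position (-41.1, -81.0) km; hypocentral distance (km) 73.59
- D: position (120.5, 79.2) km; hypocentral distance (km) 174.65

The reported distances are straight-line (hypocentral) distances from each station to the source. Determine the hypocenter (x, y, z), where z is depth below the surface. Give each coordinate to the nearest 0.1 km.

Each station gives a sphere (x−x_i)² + (y−y_i)² + z² = d_i² (stations at z=0).
Subtracting the A sphere from B and C: z² cancels, leaving linear equations in x and y:
-31.4 x + 324.4 y = -6424.40
55.0 x + 71.0 y = -2488.50
Solving: x ≈ -17.494, y ≈ -21.497 km (keep extra digits for the depth step; rounded: -17.5, -21.5).
Then from the A sphere: z² = 113.82² − (x + 68.6)² − (y + 116.5)² with x = -17.494, y = -21.497, so z ≈ 36.299 ≈ 36.3 km.
Check against D (with the unrounded solution): distance 174.64 ≈ 174.65 km. ✓

x ≈ -17.5 km, y ≈ -21.5 km, depth ≈ 36.3 km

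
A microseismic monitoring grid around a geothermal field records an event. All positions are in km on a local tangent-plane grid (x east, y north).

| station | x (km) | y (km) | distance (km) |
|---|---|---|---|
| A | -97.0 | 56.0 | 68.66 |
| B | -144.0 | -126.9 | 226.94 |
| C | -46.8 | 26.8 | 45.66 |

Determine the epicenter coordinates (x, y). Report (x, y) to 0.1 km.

Circle about each station: (x + 97.0)² + (y − 56.0)² = 68.66²; (x + 144.0)² + (y + 126.9)² = 226.94²; (x + 46.8)² + (y − 26.8)² = 45.66².
Subtracting pairs of circle equations eliminates x²+y² and gives linear equations (the radical axes):
-94.0 x − 365.8 y = -22492.96
100.4 x − 58.4 y = -7007.16
Solving the 2×2 system: x ≈ -29.6, y ≈ 69.1 km.

-29.6 km east, 69.1 km north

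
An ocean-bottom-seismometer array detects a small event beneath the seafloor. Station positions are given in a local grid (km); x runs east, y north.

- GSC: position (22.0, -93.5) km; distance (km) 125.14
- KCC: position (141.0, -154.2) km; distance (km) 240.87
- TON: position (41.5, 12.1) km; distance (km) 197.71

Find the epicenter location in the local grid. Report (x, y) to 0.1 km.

Circle about each station: (x − 22.0)² + (y + 93.5)² = 125.14²; (x − 141.0)² + (y + 154.2)² = 240.87²; (x − 41.5)² + (y − 12.1)² = 197.71².
Subtracting the GSC equation from the KCC and TON equations removes the quadratic terms:
238.0 x − 121.4 y = -7925.95
39.0 x + 211.2 y = -30786.81
Solving the 2×2 system: x ≈ -98.4, y ≈ -127.6 km.

-98.4 km east, -127.6 km north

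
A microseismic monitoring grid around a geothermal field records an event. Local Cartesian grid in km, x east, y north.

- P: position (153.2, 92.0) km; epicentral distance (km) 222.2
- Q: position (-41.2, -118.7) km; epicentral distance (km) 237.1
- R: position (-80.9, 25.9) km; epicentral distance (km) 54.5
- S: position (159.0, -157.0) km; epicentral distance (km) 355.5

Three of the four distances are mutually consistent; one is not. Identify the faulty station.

R

Solve using three stations at a time. Using P, Q, S (subtract circle equations pairwise → linear system) gives (x, y) ≈ (-67.6, 116.9).
Distances from that point to each station vs reported:
  P: calculated 222.2 vs reported 222.2 → residual 0.0 km
  Q: calculated 237.1 vs reported 237.1 → residual 0.0 km
  R: calculated 92.0 vs reported 54.5 → residual 37.5 km
  S: calculated 355.5 vs reported 355.5 → residual 0.0 km
P, Q, S are mutually consistent (residuals ≈ 0); R is off by 37.5 km.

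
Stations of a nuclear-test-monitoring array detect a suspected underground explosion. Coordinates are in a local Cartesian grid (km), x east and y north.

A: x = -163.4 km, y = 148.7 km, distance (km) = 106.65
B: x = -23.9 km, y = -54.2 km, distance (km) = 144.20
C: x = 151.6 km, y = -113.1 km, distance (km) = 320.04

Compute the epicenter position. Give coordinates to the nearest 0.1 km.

(-124.0, 49.6)

Circle about each station: (x + 163.4)² + (y − 148.7)² = 106.65²; (x + 23.9)² + (y + 54.2)² = 144.20²; (x − 151.6)² + (y + 113.1)² = 320.04².
Subtracting the A equation from the B and C equations removes the quadratic terms:
279.0 x − 405.8 y = -54721.82
630.0 x − 523.6 y = -104088.46
Solving the 2×2 system: x ≈ -124.0, y ≈ 49.6 km.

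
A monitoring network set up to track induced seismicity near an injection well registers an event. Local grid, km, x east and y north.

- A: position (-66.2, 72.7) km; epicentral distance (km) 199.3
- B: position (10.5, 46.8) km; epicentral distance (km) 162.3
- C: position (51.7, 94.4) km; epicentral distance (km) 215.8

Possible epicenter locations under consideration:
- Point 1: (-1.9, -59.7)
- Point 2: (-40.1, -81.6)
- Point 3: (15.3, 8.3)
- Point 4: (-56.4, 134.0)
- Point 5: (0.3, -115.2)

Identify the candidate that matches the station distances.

For each candidate, compare |candidate − station| to the reported distance:
Point 1: residuals A 52.1, B 55.1, C 52.6 → max 55.1 km
Point 2: residuals A 42.8, B 24.3, C 17.3 → max 42.8 km
Point 3: residuals A 95.4, B 123.5, C 122.3 → max 123.5 km
Point 4: residuals A 137.2, B 52.4, C 100.7 → max 137.2 km
Point 5: residuals A 0.0, B 0.0, C 0.0 → max 0.0 km
Only Point 5 has all residuals ≈ 0.

Point 5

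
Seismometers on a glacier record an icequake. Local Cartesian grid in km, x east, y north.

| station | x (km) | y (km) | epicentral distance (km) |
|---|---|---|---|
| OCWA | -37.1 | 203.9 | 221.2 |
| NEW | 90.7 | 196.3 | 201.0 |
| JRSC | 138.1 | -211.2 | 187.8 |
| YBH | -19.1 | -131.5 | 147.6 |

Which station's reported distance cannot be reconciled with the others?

Solve using three stations at a time. Using OCWA, NEW, YBH (subtract circle equations pairwise → linear system) gives (x, y) ≈ (48.3, -0.2).
Distances from that point to each station vs reported:
  OCWA: calculated 221.2 vs reported 221.2 → residual 0.0 km
  NEW: calculated 201.0 vs reported 201.0 → residual 0.0 km
  JRSC: calculated 229.4 vs reported 187.8 → residual 41.6 km
  YBH: calculated 147.6 vs reported 147.6 → residual 0.0 km
OCWA, NEW, YBH are mutually consistent (residuals ≈ 0); JRSC is off by 41.6 km.

JRSC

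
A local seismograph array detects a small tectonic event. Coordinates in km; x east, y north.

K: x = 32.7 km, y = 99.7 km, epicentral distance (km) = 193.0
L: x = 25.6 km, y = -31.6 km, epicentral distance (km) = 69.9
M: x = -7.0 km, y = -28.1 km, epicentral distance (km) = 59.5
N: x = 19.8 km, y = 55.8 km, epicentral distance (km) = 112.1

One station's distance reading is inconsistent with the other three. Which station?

Solve using three stations at a time. Using K, L, M (subtract circle equations pairwise → linear system) gives (x, y) ≈ (-17.4, -86.7).
Distances from that point to each station vs reported:
  K: calculated 193.0 vs reported 193.0 → residual 0.0 km
  L: calculated 69.9 vs reported 69.9 → residual 0.0 km
  M: calculated 59.5 vs reported 59.5 → residual 0.0 km
  N: calculated 147.3 vs reported 112.1 → residual 35.2 km
K, L, M are mutually consistent (residuals ≈ 0); N is off by 35.2 km.

N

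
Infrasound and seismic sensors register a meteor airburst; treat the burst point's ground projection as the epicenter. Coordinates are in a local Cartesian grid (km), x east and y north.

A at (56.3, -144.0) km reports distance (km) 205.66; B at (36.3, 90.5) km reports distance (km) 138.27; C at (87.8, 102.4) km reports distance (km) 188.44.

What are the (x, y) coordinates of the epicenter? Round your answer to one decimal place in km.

x ≈ -77.6 km, y ≈ 12.1 km

Circle about each station: (x − 56.3)² + (y + 144.0)² = 205.66²; (x − 36.3)² + (y − 90.5)² = 138.27²; (x − 87.8)² + (y − 102.4)² = 188.44².
Subtracting pairs of circle equations eliminates x²+y² and gives linear equations (the radical axes):
-40.0 x + 469.0 y = 8779.69
63.0 x + 492.8 y = 1075.31
Solving the 2×2 system: x ≈ -77.6, y ≈ 12.1 km.
Check against A (with the unrounded x, y): √((x − 56.3)²+(y + 144.0)²) = 205.66 ≈ 205.66 km. ✓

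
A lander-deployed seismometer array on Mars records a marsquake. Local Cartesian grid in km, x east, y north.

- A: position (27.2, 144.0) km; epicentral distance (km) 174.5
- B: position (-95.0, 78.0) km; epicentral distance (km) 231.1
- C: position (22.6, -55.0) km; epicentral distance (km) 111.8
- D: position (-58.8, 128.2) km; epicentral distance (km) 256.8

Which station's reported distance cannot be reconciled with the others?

Solve using three stations at a time. Using A, B, C (subtract circle equations pairwise → linear system) gives (x, y) ≈ (121.5, -2.8).
Distances from that point to each station vs reported:
  A: calculated 174.5 vs reported 174.5 → residual 0.0 km
  B: calculated 231.1 vs reported 231.1 → residual 0.0 km
  C: calculated 111.8 vs reported 111.8 → residual 0.0 km
  D: calculated 222.9 vs reported 256.8 → residual 33.9 km
A, B, C are mutually consistent (residuals ≈ 0); D is off by 33.9 km.

D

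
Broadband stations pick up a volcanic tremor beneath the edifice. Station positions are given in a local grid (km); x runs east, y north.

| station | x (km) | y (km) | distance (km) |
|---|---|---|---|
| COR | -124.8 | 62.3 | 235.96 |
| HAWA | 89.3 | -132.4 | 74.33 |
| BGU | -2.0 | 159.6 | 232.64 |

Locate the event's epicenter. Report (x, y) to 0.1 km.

77.6 km east, -59.0 km north

Circle about each station: (x + 124.8)² + (y − 62.3)² = 235.96²; (x − 89.3)² + (y + 132.4)² = 74.33²; (x + 2.0)² + (y − 159.6)² = 232.64².
Subtracting the COR equation from the HAWA and BGU equations removes the quadratic terms:
428.2 x − 389.4 y = 56200.09
245.6 x + 194.6 y = 7575.58
Solving the 2×2 system: x ≈ 77.6, y ≈ -59.0 km.
Check against COR (with the unrounded x, y): √((x + 124.8)²+(y − 62.3)²) = 235.96 ≈ 235.96 km. ✓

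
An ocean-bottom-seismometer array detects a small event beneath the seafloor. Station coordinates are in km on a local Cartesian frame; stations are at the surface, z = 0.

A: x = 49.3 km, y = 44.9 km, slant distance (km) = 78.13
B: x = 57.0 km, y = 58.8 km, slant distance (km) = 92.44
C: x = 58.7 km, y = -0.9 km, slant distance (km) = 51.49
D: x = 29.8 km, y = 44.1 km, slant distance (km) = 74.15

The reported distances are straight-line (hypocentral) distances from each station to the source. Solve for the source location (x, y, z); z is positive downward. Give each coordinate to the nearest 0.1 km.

Each station gives a sphere (x−x_i)² + (y−y_i)² + z² = d_i² (stations at z=0).
Subtracting the A sphere from B and C: z² cancels, leaving linear equations in x and y:
15.4 x + 27.8 y = -180.92
18.8 x − 91.6 y = 2453.08
Solving: x ≈ 26.703, y ≈ -21.300 km (keep extra digits for the depth step; rounded: 26.7, -21.3).
Then from the A sphere: z² = 78.13² − (x − 49.3)² − (y − 44.9)² with x = 26.703, y = -21.300, so z ≈ 34.803 ≈ 34.8 km.

(26.7, -21.3, 34.8)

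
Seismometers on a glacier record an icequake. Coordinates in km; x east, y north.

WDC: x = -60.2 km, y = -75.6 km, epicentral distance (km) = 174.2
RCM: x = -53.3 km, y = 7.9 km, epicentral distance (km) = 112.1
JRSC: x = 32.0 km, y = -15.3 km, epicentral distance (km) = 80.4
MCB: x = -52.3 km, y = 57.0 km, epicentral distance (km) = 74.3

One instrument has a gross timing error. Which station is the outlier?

Solve using three stations at a time. Using WDC, RCM, JRSC (subtract circle equations pairwise → linear system) gives (x, y) ≈ (43.6, 64.3).
Distances from that point to each station vs reported:
  WDC: calculated 174.2 vs reported 174.2 → residual 0.0 km
  RCM: calculated 112.1 vs reported 112.1 → residual 0.0 km
  JRSC: calculated 80.5 vs reported 80.4 → residual 0.1 km
  MCB: calculated 96.2 vs reported 74.3 → residual 21.9 km
WDC, RCM, JRSC are mutually consistent (residuals ≈ 0); MCB is off by 21.9 km.

MCB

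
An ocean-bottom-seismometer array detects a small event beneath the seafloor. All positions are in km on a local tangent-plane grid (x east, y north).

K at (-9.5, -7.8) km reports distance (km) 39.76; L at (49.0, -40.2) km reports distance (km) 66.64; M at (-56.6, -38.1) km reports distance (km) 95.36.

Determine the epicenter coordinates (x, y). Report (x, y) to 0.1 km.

Circle about each station: (x + 9.5)² + (y + 7.8)² = 39.76²; (x − 49.0)² + (y + 40.2)² = 66.64²; (x + 56.6)² + (y + 38.1)² = 95.36².
Subtracting the K equation from the L and M equations removes the quadratic terms:
117.0 x − 64.8 y = 1005.92
-94.2 x − 60.6 y = -3008.59
Solving the 2×2 system: x ≈ 19.4, y ≈ 19.5 km.
Check against K (with the unrounded x, y): √((x + 9.5)²+(y + 7.8)²) = 39.75 ≈ 39.76 km. ✓

19.4 km east, 19.5 km north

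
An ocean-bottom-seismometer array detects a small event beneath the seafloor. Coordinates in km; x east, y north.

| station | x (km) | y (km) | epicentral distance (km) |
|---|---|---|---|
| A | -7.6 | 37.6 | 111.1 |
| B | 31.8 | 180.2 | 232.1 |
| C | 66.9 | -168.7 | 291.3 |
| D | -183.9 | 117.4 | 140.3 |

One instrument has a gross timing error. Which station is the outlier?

Solve using three stations at a time. Using A, B, D (subtract circle equations pairwise → linear system) gives (x, y) ≈ (-111.2, -2.6).
Distances from that point to each station vs reported:
  A: calculated 111.1 vs reported 111.1 → residual 0.0 km
  B: calculated 232.1 vs reported 232.1 → residual 0.0 km
  C: calculated 243.5 vs reported 291.3 → residual 47.8 km
  D: calculated 140.3 vs reported 140.3 → residual 0.0 km
A, B, D are mutually consistent (residuals ≈ 0); C is off by 47.8 km.

C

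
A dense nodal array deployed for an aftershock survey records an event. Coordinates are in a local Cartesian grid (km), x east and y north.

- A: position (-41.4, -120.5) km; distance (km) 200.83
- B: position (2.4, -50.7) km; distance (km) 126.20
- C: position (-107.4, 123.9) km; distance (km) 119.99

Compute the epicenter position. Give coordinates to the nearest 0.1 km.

x ≈ 2.4 km, y ≈ 75.5 km

Circle about each station: (x + 41.4)² + (y + 120.5)² = 200.83²; (x − 2.4)² + (y + 50.7)² = 126.20²; (x + 107.4)² + (y − 123.9)² = 119.99².
Subtracting pairs of circle equations eliminates x²+y² and gives linear equations (the radical axes):
87.6 x + 139.6 y = 10748.29
-132.0 x + 488.8 y = 36586.85
Solving the 2×2 system: x ≈ 2.4, y ≈ 75.5 km.
Check against A (with the unrounded x, y): √((x + 41.4)²+(y + 120.5)²) = 200.83 ≈ 200.83 km. ✓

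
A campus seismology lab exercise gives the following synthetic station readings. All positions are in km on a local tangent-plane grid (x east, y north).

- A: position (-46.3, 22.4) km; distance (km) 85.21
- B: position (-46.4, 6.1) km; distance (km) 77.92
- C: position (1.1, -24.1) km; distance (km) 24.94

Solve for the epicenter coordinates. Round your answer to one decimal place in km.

26.0 km east, -22.7 km north

Circle about each station: (x + 46.3)² + (y − 22.4)² = 85.21²; (x + 46.4)² + (y − 6.1)² = 77.92²; (x − 1.1)² + (y + 24.1)² = 24.94².
Subtracting the A equation from the B and C equations removes the quadratic terms:
-0.2 x − 32.6 y = 733.94
94.8 x − 93.0 y = 4575.31
Solving the 2×2 system: x ≈ 26.0, y ≈ -22.7 km.
Check against A (with the unrounded x, y): √((x + 46.3)²+(y − 22.4)²) = 85.22 ≈ 85.21 km. ✓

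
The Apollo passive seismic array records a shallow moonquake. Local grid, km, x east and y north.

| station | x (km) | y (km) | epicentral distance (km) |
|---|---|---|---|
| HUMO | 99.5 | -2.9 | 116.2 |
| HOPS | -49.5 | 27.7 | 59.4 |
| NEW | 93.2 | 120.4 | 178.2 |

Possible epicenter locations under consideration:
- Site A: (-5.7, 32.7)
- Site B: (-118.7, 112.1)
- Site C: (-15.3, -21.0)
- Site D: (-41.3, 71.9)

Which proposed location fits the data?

Site C

For each candidate, compare |candidate − station| to the reported distance:
Site A: residuals HUMO 5.1, HOPS 15.3, NEW 46.0 → max 46.0 km
Site B: residuals HUMO 130.5, HOPS 49.7, NEW 33.9 → max 130.5 km
Site C: residuals HUMO 0.0, HOPS 0.1, NEW 0.0 → max 0.1 km
Site D: residuals HUMO 43.2, HOPS 14.4, NEW 35.2 → max 43.2 km
Only Site C has all residuals ≈ 0.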